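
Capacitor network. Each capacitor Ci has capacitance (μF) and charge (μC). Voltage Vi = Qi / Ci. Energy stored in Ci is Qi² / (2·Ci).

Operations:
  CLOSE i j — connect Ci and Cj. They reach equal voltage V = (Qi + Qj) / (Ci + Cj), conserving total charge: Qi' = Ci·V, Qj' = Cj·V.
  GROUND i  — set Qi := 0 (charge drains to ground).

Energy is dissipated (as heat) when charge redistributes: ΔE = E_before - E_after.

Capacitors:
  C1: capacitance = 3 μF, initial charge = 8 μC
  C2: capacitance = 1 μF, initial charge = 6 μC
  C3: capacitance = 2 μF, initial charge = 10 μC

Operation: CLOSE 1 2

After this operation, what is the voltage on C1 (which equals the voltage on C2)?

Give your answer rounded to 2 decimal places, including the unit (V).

Initial: C1(3μF, Q=8μC, V=2.67V), C2(1μF, Q=6μC, V=6.00V), C3(2μF, Q=10μC, V=5.00V)
Op 1: CLOSE 1-2: Q_total=14.00, C_total=4.00, V=3.50; Q1=10.50, Q2=3.50; dissipated=4.167

Answer: 3.50 V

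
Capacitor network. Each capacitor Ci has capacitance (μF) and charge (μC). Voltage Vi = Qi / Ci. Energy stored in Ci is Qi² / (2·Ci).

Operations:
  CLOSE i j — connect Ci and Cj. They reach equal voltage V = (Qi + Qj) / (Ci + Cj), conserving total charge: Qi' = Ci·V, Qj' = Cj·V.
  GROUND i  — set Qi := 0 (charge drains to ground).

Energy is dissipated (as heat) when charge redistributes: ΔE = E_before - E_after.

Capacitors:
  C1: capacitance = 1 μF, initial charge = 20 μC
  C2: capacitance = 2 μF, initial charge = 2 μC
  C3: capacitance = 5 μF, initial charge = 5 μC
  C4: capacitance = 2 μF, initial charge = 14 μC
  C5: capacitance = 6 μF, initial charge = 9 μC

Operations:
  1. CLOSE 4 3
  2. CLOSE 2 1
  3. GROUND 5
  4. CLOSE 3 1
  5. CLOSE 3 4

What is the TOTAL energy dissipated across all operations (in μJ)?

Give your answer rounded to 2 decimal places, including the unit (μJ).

Answer: 162.11 μJ

Derivation:
Initial: C1(1μF, Q=20μC, V=20.00V), C2(2μF, Q=2μC, V=1.00V), C3(5μF, Q=5μC, V=1.00V), C4(2μF, Q=14μC, V=7.00V), C5(6μF, Q=9μC, V=1.50V)
Op 1: CLOSE 4-3: Q_total=19.00, C_total=7.00, V=2.71; Q4=5.43, Q3=13.57; dissipated=25.714
Op 2: CLOSE 2-1: Q_total=22.00, C_total=3.00, V=7.33; Q2=14.67, Q1=7.33; dissipated=120.333
Op 3: GROUND 5: Q5=0; energy lost=6.750
Op 4: CLOSE 3-1: Q_total=20.90, C_total=6.00, V=3.48; Q3=17.42, Q1=3.48; dissipated=8.890
Op 5: CLOSE 3-4: Q_total=22.85, C_total=7.00, V=3.26; Q3=16.32, Q4=6.53; dissipated=0.423
Total dissipated: 162.111 μJ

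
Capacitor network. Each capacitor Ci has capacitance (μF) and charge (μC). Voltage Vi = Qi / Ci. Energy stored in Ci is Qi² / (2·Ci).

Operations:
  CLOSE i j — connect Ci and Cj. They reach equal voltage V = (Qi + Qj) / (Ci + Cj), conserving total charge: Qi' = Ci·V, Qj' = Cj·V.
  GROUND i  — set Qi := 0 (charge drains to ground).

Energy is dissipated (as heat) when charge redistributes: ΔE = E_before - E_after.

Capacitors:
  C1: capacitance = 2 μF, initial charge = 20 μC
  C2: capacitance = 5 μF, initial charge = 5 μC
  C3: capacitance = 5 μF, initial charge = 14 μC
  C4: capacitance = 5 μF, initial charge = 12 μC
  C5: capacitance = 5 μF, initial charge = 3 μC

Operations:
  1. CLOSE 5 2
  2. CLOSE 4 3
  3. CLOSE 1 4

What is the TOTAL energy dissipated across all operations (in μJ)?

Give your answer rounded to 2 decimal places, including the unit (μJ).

Initial: C1(2μF, Q=20μC, V=10.00V), C2(5μF, Q=5μC, V=1.00V), C3(5μF, Q=14μC, V=2.80V), C4(5μF, Q=12μC, V=2.40V), C5(5μF, Q=3μC, V=0.60V)
Op 1: CLOSE 5-2: Q_total=8.00, C_total=10.00, V=0.80; Q5=4.00, Q2=4.00; dissipated=0.200
Op 2: CLOSE 4-3: Q_total=26.00, C_total=10.00, V=2.60; Q4=13.00, Q3=13.00; dissipated=0.200
Op 3: CLOSE 1-4: Q_total=33.00, C_total=7.00, V=4.71; Q1=9.43, Q4=23.57; dissipated=39.114
Total dissipated: 39.514 μJ

Answer: 39.51 μJ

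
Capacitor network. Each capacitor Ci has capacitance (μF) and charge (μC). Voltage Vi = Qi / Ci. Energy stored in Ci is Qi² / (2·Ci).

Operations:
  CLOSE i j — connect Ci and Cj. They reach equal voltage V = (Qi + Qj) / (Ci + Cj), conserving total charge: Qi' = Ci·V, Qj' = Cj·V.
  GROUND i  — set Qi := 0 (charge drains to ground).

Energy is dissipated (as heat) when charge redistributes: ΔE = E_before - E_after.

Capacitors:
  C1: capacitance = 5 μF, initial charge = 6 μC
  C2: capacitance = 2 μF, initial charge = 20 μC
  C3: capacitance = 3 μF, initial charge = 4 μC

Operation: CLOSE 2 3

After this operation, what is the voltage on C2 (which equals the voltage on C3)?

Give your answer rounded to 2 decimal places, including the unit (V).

Initial: C1(5μF, Q=6μC, V=1.20V), C2(2μF, Q=20μC, V=10.00V), C3(3μF, Q=4μC, V=1.33V)
Op 1: CLOSE 2-3: Q_total=24.00, C_total=5.00, V=4.80; Q2=9.60, Q3=14.40; dissipated=45.067

Answer: 4.80 V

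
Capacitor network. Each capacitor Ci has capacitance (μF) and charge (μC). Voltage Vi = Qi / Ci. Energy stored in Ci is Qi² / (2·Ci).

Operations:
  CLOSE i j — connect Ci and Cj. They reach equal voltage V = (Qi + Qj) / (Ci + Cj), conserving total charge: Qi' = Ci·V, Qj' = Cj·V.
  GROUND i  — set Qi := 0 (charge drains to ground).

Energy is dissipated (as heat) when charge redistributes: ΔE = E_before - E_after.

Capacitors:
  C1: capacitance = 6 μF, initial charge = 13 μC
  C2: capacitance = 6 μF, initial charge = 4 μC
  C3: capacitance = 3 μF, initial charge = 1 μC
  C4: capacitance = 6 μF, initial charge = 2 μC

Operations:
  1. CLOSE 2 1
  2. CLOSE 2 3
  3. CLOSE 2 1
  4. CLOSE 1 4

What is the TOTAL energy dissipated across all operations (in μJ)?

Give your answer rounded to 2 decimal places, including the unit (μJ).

Answer: 5.97 μJ

Derivation:
Initial: C1(6μF, Q=13μC, V=2.17V), C2(6μF, Q=4μC, V=0.67V), C3(3μF, Q=1μC, V=0.33V), C4(6μF, Q=2μC, V=0.33V)
Op 1: CLOSE 2-1: Q_total=17.00, C_total=12.00, V=1.42; Q2=8.50, Q1=8.50; dissipated=3.375
Op 2: CLOSE 2-3: Q_total=9.50, C_total=9.00, V=1.06; Q2=6.33, Q3=3.17; dissipated=1.174
Op 3: CLOSE 2-1: Q_total=14.83, C_total=12.00, V=1.24; Q2=7.42, Q1=7.42; dissipated=0.196
Op 4: CLOSE 1-4: Q_total=9.42, C_total=12.00, V=0.78; Q1=4.71, Q4=4.71; dissipated=1.223
Total dissipated: 5.967 μJ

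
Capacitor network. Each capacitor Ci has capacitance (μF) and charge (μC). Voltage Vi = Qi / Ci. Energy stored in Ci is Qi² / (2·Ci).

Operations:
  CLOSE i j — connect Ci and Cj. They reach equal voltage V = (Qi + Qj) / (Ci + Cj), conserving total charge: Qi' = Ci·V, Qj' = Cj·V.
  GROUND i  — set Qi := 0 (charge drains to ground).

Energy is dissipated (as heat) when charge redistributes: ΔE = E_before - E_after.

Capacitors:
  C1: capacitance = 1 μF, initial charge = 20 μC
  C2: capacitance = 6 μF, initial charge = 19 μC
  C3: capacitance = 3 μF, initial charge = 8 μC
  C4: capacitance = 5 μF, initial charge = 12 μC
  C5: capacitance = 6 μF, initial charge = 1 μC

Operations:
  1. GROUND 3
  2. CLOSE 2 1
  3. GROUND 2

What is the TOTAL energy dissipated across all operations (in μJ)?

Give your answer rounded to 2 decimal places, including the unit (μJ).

Initial: C1(1μF, Q=20μC, V=20.00V), C2(6μF, Q=19μC, V=3.17V), C3(3μF, Q=8μC, V=2.67V), C4(5μF, Q=12μC, V=2.40V), C5(6μF, Q=1μC, V=0.17V)
Op 1: GROUND 3: Q3=0; energy lost=10.667
Op 2: CLOSE 2-1: Q_total=39.00, C_total=7.00, V=5.57; Q2=33.43, Q1=5.57; dissipated=121.440
Op 3: GROUND 2: Q2=0; energy lost=93.122
Total dissipated: 225.230 μJ

Answer: 225.23 μJ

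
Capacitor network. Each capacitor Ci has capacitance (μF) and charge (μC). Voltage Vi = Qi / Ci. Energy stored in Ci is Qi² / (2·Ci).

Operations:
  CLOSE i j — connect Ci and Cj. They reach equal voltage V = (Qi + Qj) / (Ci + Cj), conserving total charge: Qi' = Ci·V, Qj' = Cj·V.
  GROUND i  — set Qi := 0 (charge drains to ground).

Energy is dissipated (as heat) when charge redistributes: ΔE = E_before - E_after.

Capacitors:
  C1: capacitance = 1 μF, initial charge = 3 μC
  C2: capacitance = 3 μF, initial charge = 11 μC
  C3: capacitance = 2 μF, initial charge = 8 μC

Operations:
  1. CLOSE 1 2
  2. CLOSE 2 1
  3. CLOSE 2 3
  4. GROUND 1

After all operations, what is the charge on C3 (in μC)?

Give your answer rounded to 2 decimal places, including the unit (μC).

Initial: C1(1μF, Q=3μC, V=3.00V), C2(3μF, Q=11μC, V=3.67V), C3(2μF, Q=8μC, V=4.00V)
Op 1: CLOSE 1-2: Q_total=14.00, C_total=4.00, V=3.50; Q1=3.50, Q2=10.50; dissipated=0.167
Op 2: CLOSE 2-1: Q_total=14.00, C_total=4.00, V=3.50; Q2=10.50, Q1=3.50; dissipated=0.000
Op 3: CLOSE 2-3: Q_total=18.50, C_total=5.00, V=3.70; Q2=11.10, Q3=7.40; dissipated=0.150
Op 4: GROUND 1: Q1=0; energy lost=6.125
Final charges: Q1=0.00, Q2=11.10, Q3=7.40

Answer: 7.40 μC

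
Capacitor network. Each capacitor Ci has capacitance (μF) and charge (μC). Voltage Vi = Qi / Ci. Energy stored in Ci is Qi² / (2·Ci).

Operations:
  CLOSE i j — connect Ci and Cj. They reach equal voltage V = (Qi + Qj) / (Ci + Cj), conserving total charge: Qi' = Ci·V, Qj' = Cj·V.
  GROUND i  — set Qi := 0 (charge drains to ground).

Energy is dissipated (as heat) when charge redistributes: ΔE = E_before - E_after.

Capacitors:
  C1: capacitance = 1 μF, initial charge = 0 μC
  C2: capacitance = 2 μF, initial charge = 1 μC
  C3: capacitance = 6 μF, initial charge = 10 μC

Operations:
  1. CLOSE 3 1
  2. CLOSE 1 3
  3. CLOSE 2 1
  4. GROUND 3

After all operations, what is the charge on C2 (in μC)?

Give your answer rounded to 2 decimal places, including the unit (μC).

Initial: C1(1μF, Q=0μC, V=0.00V), C2(2μF, Q=1μC, V=0.50V), C3(6μF, Q=10μC, V=1.67V)
Op 1: CLOSE 3-1: Q_total=10.00, C_total=7.00, V=1.43; Q3=8.57, Q1=1.43; dissipated=1.190
Op 2: CLOSE 1-3: Q_total=10.00, C_total=7.00, V=1.43; Q1=1.43, Q3=8.57; dissipated=0.000
Op 3: CLOSE 2-1: Q_total=2.43, C_total=3.00, V=0.81; Q2=1.62, Q1=0.81; dissipated=0.287
Op 4: GROUND 3: Q3=0; energy lost=6.122
Final charges: Q1=0.81, Q2=1.62, Q3=0.00

Answer: 1.62 μC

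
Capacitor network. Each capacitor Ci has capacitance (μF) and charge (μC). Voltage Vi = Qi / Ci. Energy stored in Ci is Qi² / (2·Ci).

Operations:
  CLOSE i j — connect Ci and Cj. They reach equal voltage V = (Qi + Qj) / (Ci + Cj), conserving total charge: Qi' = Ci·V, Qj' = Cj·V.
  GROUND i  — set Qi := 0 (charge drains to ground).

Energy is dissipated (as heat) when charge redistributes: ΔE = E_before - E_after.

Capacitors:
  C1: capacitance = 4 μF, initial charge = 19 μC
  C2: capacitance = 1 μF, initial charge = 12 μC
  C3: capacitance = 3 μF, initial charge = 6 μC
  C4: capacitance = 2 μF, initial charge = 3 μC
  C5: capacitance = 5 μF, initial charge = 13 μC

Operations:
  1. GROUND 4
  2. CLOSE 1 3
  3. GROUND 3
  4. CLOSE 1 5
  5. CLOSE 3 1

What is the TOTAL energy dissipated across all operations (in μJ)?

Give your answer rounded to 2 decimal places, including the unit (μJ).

Initial: C1(4μF, Q=19μC, V=4.75V), C2(1μF, Q=12μC, V=12.00V), C3(3μF, Q=6μC, V=2.00V), C4(2μF, Q=3μC, V=1.50V), C5(5μF, Q=13μC, V=2.60V)
Op 1: GROUND 4: Q4=0; energy lost=2.250
Op 2: CLOSE 1-3: Q_total=25.00, C_total=7.00, V=3.57; Q1=14.29, Q3=10.71; dissipated=6.482
Op 3: GROUND 3: Q3=0; energy lost=19.133
Op 4: CLOSE 1-5: Q_total=27.29, C_total=9.00, V=3.03; Q1=12.13, Q5=15.16; dissipated=1.049
Op 5: CLOSE 3-1: Q_total=12.13, C_total=7.00, V=1.73; Q3=5.20, Q1=6.93; dissipated=7.878
Total dissipated: 36.792 μJ

Answer: 36.79 μJ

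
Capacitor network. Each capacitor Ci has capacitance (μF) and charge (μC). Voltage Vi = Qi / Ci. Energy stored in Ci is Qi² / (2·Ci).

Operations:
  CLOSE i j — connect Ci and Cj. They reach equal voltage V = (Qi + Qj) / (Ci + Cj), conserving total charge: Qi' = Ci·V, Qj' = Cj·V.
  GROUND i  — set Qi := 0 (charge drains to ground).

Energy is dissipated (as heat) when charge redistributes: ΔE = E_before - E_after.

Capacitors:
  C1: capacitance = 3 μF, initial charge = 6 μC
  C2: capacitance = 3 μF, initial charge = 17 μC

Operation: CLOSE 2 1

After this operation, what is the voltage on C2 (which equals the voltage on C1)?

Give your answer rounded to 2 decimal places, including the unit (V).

Initial: C1(3μF, Q=6μC, V=2.00V), C2(3μF, Q=17μC, V=5.67V)
Op 1: CLOSE 2-1: Q_total=23.00, C_total=6.00, V=3.83; Q2=11.50, Q1=11.50; dissipated=10.083

Answer: 3.83 V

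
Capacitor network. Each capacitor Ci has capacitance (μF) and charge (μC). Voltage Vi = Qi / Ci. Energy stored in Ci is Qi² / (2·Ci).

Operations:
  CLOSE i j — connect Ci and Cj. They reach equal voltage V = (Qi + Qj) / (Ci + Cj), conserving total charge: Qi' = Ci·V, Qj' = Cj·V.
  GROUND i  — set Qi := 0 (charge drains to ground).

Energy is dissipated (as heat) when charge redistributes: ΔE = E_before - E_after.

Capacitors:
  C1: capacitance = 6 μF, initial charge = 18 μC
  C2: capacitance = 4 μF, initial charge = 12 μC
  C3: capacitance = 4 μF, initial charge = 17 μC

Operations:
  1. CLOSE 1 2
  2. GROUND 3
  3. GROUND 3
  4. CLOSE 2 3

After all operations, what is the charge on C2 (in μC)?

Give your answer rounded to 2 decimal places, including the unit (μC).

Answer: 6.00 μC

Derivation:
Initial: C1(6μF, Q=18μC, V=3.00V), C2(4μF, Q=12μC, V=3.00V), C3(4μF, Q=17μC, V=4.25V)
Op 1: CLOSE 1-2: Q_total=30.00, C_total=10.00, V=3.00; Q1=18.00, Q2=12.00; dissipated=0.000
Op 2: GROUND 3: Q3=0; energy lost=36.125
Op 3: GROUND 3: Q3=0; energy lost=0.000
Op 4: CLOSE 2-3: Q_total=12.00, C_total=8.00, V=1.50; Q2=6.00, Q3=6.00; dissipated=9.000
Final charges: Q1=18.00, Q2=6.00, Q3=6.00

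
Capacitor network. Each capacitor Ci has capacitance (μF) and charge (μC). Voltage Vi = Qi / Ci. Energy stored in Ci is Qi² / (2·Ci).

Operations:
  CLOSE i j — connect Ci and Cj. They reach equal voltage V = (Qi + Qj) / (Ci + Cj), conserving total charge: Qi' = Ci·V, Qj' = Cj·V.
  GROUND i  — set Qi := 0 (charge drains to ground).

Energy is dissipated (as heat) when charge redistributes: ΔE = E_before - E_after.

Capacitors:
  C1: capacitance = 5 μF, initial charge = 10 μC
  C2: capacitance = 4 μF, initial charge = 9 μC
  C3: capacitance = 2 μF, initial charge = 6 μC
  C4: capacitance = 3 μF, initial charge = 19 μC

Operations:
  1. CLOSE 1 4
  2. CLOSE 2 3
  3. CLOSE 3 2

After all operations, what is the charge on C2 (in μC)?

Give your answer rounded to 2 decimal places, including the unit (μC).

Answer: 10.00 μC

Derivation:
Initial: C1(5μF, Q=10μC, V=2.00V), C2(4μF, Q=9μC, V=2.25V), C3(2μF, Q=6μC, V=3.00V), C4(3μF, Q=19μC, V=6.33V)
Op 1: CLOSE 1-4: Q_total=29.00, C_total=8.00, V=3.62; Q1=18.12, Q4=10.88; dissipated=17.604
Op 2: CLOSE 2-3: Q_total=15.00, C_total=6.00, V=2.50; Q2=10.00, Q3=5.00; dissipated=0.375
Op 3: CLOSE 3-2: Q_total=15.00, C_total=6.00, V=2.50; Q3=5.00, Q2=10.00; dissipated=0.000
Final charges: Q1=18.12, Q2=10.00, Q3=5.00, Q4=10.88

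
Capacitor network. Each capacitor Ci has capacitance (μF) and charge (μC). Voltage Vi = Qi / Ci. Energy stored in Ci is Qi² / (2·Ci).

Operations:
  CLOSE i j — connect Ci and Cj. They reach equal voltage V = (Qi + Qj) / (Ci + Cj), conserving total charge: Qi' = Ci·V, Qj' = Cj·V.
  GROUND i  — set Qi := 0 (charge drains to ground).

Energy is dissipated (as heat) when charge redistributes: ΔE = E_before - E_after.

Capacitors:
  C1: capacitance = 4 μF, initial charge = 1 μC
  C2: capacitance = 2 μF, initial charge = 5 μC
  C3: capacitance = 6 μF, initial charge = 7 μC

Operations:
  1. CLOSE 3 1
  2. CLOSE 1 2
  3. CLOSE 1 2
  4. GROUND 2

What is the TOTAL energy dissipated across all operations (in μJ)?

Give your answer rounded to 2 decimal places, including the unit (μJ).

Initial: C1(4μF, Q=1μC, V=0.25V), C2(2μF, Q=5μC, V=2.50V), C3(6μF, Q=7μC, V=1.17V)
Op 1: CLOSE 3-1: Q_total=8.00, C_total=10.00, V=0.80; Q3=4.80, Q1=3.20; dissipated=1.008
Op 2: CLOSE 1-2: Q_total=8.20, C_total=6.00, V=1.37; Q1=5.47, Q2=2.73; dissipated=1.927
Op 3: CLOSE 1-2: Q_total=8.20, C_total=6.00, V=1.37; Q1=5.47, Q2=2.73; dissipated=0.000
Op 4: GROUND 2: Q2=0; energy lost=1.868
Total dissipated: 4.803 μJ

Answer: 4.80 μJ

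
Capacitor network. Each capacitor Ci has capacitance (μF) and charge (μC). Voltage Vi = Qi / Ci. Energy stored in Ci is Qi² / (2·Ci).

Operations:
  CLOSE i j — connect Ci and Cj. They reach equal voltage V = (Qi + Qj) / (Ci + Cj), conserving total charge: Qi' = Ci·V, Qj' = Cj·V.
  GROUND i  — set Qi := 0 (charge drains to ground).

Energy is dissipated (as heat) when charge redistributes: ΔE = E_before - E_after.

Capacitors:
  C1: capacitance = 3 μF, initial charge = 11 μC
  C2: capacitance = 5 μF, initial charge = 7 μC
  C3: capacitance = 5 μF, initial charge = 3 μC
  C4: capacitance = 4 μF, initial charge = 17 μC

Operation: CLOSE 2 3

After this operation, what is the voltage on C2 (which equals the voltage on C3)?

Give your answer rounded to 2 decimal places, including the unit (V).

Initial: C1(3μF, Q=11μC, V=3.67V), C2(5μF, Q=7μC, V=1.40V), C3(5μF, Q=3μC, V=0.60V), C4(4μF, Q=17μC, V=4.25V)
Op 1: CLOSE 2-3: Q_total=10.00, C_total=10.00, V=1.00; Q2=5.00, Q3=5.00; dissipated=0.800

Answer: 1.00 V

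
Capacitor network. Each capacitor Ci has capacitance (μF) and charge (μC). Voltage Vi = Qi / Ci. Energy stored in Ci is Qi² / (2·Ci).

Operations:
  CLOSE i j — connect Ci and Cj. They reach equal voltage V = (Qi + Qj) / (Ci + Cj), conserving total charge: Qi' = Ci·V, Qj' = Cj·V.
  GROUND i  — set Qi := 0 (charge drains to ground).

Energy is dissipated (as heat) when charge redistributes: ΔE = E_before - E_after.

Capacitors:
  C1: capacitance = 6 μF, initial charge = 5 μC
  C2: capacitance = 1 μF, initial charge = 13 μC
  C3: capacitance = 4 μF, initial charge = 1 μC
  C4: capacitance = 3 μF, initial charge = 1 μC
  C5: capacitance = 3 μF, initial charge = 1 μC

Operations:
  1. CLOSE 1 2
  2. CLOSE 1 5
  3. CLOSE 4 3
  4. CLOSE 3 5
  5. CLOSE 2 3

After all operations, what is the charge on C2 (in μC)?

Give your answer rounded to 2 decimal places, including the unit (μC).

Answer: 1.27 μC

Derivation:
Initial: C1(6μF, Q=5μC, V=0.83V), C2(1μF, Q=13μC, V=13.00V), C3(4μF, Q=1μC, V=0.25V), C4(3μF, Q=1μC, V=0.33V), C5(3μF, Q=1μC, V=0.33V)
Op 1: CLOSE 1-2: Q_total=18.00, C_total=7.00, V=2.57; Q1=15.43, Q2=2.57; dissipated=63.440
Op 2: CLOSE 1-5: Q_total=16.43, C_total=9.00, V=1.83; Q1=10.95, Q5=5.48; dissipated=5.009
Op 3: CLOSE 4-3: Q_total=2.00, C_total=7.00, V=0.29; Q4=0.86, Q3=1.14; dissipated=0.006
Op 4: CLOSE 3-5: Q_total=6.62, C_total=7.00, V=0.95; Q3=3.78, Q5=2.84; dissipated=2.032
Op 5: CLOSE 2-3: Q_total=6.35, C_total=5.00, V=1.27; Q2=1.27, Q3=5.08; dissipated=1.057
Final charges: Q1=10.95, Q2=1.27, Q3=5.08, Q4=0.86, Q5=2.84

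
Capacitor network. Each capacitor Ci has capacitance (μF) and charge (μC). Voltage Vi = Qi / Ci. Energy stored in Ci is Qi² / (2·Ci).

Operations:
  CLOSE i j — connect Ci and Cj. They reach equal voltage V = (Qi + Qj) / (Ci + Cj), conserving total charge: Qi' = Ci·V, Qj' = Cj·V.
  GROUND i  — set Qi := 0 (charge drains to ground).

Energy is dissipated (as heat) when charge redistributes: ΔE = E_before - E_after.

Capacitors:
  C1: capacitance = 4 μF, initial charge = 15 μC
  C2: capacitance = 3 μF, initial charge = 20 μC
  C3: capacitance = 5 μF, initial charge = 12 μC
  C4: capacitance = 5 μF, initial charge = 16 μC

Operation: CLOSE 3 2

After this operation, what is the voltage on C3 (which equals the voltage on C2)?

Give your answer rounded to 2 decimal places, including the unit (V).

Initial: C1(4μF, Q=15μC, V=3.75V), C2(3μF, Q=20μC, V=6.67V), C3(5μF, Q=12μC, V=2.40V), C4(5μF, Q=16μC, V=3.20V)
Op 1: CLOSE 3-2: Q_total=32.00, C_total=8.00, V=4.00; Q3=20.00, Q2=12.00; dissipated=17.067

Answer: 4.00 V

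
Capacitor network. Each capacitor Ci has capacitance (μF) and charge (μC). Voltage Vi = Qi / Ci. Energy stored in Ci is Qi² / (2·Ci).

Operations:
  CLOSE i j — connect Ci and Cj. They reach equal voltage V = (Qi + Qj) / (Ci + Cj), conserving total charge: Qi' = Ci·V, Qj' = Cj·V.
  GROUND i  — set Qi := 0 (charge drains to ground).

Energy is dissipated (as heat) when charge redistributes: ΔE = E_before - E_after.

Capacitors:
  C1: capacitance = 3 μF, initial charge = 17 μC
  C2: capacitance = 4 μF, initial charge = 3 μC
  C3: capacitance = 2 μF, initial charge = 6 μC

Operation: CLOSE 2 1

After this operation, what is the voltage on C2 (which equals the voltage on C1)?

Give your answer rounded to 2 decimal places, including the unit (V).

Answer: 2.86 V

Derivation:
Initial: C1(3μF, Q=17μC, V=5.67V), C2(4μF, Q=3μC, V=0.75V), C3(2μF, Q=6μC, V=3.00V)
Op 1: CLOSE 2-1: Q_total=20.00, C_total=7.00, V=2.86; Q2=11.43, Q1=8.57; dissipated=20.720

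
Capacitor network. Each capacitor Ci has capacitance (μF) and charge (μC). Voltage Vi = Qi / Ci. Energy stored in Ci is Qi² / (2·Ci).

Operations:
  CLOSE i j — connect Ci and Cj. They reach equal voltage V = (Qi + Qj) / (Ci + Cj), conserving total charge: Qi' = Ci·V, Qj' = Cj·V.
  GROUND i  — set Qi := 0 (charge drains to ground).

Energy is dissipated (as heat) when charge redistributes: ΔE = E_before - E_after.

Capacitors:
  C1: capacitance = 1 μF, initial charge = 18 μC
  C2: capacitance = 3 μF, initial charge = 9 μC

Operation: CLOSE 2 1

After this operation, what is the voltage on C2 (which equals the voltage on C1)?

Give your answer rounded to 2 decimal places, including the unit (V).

Answer: 6.75 V

Derivation:
Initial: C1(1μF, Q=18μC, V=18.00V), C2(3μF, Q=9μC, V=3.00V)
Op 1: CLOSE 2-1: Q_total=27.00, C_total=4.00, V=6.75; Q2=20.25, Q1=6.75; dissipated=84.375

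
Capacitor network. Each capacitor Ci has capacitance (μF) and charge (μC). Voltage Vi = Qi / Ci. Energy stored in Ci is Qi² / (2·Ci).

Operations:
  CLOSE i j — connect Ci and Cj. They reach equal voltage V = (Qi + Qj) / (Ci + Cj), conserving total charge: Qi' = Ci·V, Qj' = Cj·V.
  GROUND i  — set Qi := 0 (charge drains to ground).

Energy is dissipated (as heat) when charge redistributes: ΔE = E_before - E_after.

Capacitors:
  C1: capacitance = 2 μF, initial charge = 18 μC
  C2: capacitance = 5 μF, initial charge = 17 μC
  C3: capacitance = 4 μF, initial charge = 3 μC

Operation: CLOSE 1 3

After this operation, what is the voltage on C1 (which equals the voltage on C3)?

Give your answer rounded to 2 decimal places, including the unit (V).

Answer: 3.50 V

Derivation:
Initial: C1(2μF, Q=18μC, V=9.00V), C2(5μF, Q=17μC, V=3.40V), C3(4μF, Q=3μC, V=0.75V)
Op 1: CLOSE 1-3: Q_total=21.00, C_total=6.00, V=3.50; Q1=7.00, Q3=14.00; dissipated=45.375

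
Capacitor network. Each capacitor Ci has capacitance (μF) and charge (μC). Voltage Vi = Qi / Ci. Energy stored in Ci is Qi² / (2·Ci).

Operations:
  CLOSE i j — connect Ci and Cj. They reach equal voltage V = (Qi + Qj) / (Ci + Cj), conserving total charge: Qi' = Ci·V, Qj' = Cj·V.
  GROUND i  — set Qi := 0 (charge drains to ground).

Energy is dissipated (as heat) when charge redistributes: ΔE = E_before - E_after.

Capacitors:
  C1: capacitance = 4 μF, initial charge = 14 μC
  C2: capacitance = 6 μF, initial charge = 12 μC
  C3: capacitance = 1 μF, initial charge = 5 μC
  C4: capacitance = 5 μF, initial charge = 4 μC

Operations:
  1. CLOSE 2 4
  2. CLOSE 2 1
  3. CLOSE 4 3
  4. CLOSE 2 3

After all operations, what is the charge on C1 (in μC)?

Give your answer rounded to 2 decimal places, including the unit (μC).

Initial: C1(4μF, Q=14μC, V=3.50V), C2(6μF, Q=12μC, V=2.00V), C3(1μF, Q=5μC, V=5.00V), C4(5μF, Q=4μC, V=0.80V)
Op 1: CLOSE 2-4: Q_total=16.00, C_total=11.00, V=1.45; Q2=8.73, Q4=7.27; dissipated=1.964
Op 2: CLOSE 2-1: Q_total=22.73, C_total=10.00, V=2.27; Q2=13.64, Q1=9.09; dissipated=5.021
Op 3: CLOSE 4-3: Q_total=12.27, C_total=6.00, V=2.05; Q4=10.23, Q3=2.05; dissipated=5.238
Op 4: CLOSE 2-3: Q_total=15.68, C_total=7.00, V=2.24; Q2=13.44, Q3=2.24; dissipated=0.022
Final charges: Q1=9.09, Q2=13.44, Q3=2.24, Q4=10.23

Answer: 9.09 μC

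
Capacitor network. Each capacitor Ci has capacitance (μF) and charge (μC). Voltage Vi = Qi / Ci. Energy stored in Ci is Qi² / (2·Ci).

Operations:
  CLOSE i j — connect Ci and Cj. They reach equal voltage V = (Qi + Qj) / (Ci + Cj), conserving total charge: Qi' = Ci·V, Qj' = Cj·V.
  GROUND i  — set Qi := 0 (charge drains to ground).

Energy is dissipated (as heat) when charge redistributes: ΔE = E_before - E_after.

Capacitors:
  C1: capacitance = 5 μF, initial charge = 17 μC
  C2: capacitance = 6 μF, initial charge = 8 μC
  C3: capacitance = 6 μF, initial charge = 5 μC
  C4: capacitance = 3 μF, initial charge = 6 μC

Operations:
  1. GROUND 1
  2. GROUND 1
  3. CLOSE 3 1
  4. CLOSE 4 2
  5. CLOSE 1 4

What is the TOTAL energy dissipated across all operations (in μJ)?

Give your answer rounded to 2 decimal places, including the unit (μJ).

Initial: C1(5μF, Q=17μC, V=3.40V), C2(6μF, Q=8μC, V=1.33V), C3(6μF, Q=5μC, V=0.83V), C4(3μF, Q=6μC, V=2.00V)
Op 1: GROUND 1: Q1=0; energy lost=28.900
Op 2: GROUND 1: Q1=0; energy lost=0.000
Op 3: CLOSE 3-1: Q_total=5.00, C_total=11.00, V=0.45; Q3=2.73, Q1=2.27; dissipated=0.947
Op 4: CLOSE 4-2: Q_total=14.00, C_total=9.00, V=1.56; Q4=4.67, Q2=9.33; dissipated=0.444
Op 5: CLOSE 1-4: Q_total=6.94, C_total=8.00, V=0.87; Q1=4.34, Q4=2.60; dissipated=1.136
Total dissipated: 31.428 μJ

Answer: 31.43 μJ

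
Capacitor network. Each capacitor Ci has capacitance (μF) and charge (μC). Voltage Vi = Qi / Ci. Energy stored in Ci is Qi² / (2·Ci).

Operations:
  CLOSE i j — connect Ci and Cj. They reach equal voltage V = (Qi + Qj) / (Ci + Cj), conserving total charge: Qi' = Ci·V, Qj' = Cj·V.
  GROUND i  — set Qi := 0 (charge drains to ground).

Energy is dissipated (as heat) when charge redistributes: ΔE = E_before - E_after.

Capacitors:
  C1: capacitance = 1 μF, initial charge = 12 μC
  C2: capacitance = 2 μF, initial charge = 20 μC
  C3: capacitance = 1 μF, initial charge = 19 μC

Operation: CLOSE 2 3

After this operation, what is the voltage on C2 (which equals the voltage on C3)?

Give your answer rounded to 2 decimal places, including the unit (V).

Initial: C1(1μF, Q=12μC, V=12.00V), C2(2μF, Q=20μC, V=10.00V), C3(1μF, Q=19μC, V=19.00V)
Op 1: CLOSE 2-3: Q_total=39.00, C_total=3.00, V=13.00; Q2=26.00, Q3=13.00; dissipated=27.000

Answer: 13.00 V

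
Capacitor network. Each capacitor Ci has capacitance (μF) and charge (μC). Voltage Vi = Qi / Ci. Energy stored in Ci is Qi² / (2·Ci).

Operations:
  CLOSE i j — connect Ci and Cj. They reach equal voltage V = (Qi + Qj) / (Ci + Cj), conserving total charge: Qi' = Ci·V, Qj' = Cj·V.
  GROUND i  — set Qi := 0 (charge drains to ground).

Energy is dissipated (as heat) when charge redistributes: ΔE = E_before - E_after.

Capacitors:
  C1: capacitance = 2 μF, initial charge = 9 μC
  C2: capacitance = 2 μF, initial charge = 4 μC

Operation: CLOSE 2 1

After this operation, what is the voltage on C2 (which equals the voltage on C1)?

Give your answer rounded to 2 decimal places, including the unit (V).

Answer: 3.25 V

Derivation:
Initial: C1(2μF, Q=9μC, V=4.50V), C2(2μF, Q=4μC, V=2.00V)
Op 1: CLOSE 2-1: Q_total=13.00, C_total=4.00, V=3.25; Q2=6.50, Q1=6.50; dissipated=3.125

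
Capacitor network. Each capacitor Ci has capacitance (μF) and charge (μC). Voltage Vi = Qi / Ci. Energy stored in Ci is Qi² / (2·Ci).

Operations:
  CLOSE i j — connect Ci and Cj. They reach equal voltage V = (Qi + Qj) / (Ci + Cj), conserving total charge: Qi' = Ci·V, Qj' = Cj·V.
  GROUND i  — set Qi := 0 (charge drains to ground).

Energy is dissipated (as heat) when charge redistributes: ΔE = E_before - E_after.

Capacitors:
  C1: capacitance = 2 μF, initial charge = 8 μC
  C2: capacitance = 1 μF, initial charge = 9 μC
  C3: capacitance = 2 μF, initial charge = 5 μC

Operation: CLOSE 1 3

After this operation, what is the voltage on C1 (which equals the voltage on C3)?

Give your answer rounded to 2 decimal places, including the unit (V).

Answer: 3.25 V

Derivation:
Initial: C1(2μF, Q=8μC, V=4.00V), C2(1μF, Q=9μC, V=9.00V), C3(2μF, Q=5μC, V=2.50V)
Op 1: CLOSE 1-3: Q_total=13.00, C_total=4.00, V=3.25; Q1=6.50, Q3=6.50; dissipated=1.125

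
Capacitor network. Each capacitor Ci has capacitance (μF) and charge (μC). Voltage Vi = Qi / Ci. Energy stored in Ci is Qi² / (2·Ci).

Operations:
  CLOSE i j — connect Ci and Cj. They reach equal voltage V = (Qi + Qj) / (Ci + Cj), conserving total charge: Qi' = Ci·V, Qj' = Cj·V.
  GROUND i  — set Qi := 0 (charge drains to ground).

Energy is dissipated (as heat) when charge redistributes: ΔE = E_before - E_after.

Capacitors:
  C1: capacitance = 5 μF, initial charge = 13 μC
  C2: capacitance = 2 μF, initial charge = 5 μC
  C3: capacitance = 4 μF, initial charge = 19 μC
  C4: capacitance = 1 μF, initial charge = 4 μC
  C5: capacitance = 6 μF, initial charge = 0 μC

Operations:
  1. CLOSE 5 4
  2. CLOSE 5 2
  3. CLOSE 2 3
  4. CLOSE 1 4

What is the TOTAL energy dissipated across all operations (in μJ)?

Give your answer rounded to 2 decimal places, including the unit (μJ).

Initial: C1(5μF, Q=13μC, V=2.60V), C2(2μF, Q=5μC, V=2.50V), C3(4μF, Q=19μC, V=4.75V), C4(1μF, Q=4μC, V=4.00V), C5(6μF, Q=0μC, V=0.00V)
Op 1: CLOSE 5-4: Q_total=4.00, C_total=7.00, V=0.57; Q5=3.43, Q4=0.57; dissipated=6.857
Op 2: CLOSE 5-2: Q_total=8.43, C_total=8.00, V=1.05; Q5=6.32, Q2=2.11; dissipated=2.790
Op 3: CLOSE 2-3: Q_total=21.11, C_total=6.00, V=3.52; Q2=7.04, Q3=14.07; dissipated=9.109
Op 4: CLOSE 1-4: Q_total=13.57, C_total=6.00, V=2.26; Q1=11.31, Q4=2.26; dissipated=1.715
Total dissipated: 20.470 μJ

Answer: 20.47 μJ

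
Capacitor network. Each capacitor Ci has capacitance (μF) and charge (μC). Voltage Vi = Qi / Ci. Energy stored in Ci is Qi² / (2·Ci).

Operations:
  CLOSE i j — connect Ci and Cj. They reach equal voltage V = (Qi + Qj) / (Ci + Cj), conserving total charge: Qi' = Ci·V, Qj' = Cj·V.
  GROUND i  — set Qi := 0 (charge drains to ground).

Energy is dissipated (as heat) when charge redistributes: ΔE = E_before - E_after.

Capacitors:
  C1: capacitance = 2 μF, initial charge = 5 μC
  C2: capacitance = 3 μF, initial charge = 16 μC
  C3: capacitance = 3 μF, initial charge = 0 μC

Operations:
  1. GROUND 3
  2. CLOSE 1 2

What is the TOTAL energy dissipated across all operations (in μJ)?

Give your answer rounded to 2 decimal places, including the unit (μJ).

Answer: 4.82 μJ

Derivation:
Initial: C1(2μF, Q=5μC, V=2.50V), C2(3μF, Q=16μC, V=5.33V), C3(3μF, Q=0μC, V=0.00V)
Op 1: GROUND 3: Q3=0; energy lost=0.000
Op 2: CLOSE 1-2: Q_total=21.00, C_total=5.00, V=4.20; Q1=8.40, Q2=12.60; dissipated=4.817
Total dissipated: 4.817 μJ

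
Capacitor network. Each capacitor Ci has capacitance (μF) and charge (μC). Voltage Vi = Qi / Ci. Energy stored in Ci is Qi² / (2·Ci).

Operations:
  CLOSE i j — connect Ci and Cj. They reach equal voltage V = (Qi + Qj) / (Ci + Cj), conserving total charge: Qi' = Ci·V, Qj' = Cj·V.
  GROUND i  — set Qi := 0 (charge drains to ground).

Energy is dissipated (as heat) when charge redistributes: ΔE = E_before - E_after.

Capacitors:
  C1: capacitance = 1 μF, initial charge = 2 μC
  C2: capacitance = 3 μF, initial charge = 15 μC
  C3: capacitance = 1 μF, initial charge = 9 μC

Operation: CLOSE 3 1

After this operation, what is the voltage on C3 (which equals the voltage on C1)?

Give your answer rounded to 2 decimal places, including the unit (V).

Initial: C1(1μF, Q=2μC, V=2.00V), C2(3μF, Q=15μC, V=5.00V), C3(1μF, Q=9μC, V=9.00V)
Op 1: CLOSE 3-1: Q_total=11.00, C_total=2.00, V=5.50; Q3=5.50, Q1=5.50; dissipated=12.250

Answer: 5.50 V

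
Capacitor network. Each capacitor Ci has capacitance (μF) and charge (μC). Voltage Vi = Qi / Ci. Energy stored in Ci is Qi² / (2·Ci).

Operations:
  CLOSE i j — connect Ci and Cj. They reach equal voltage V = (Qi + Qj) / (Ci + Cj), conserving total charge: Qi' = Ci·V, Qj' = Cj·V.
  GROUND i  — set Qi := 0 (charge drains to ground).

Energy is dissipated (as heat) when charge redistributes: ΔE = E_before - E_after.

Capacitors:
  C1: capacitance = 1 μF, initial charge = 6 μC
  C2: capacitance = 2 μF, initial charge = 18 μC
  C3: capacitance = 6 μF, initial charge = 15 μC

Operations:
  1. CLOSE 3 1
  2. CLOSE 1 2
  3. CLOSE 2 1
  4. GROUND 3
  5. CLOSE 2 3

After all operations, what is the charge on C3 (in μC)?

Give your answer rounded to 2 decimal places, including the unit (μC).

Answer: 10.50 μC

Derivation:
Initial: C1(1μF, Q=6μC, V=6.00V), C2(2μF, Q=18μC, V=9.00V), C3(6μF, Q=15μC, V=2.50V)
Op 1: CLOSE 3-1: Q_total=21.00, C_total=7.00, V=3.00; Q3=18.00, Q1=3.00; dissipated=5.250
Op 2: CLOSE 1-2: Q_total=21.00, C_total=3.00, V=7.00; Q1=7.00, Q2=14.00; dissipated=12.000
Op 3: CLOSE 2-1: Q_total=21.00, C_total=3.00, V=7.00; Q2=14.00, Q1=7.00; dissipated=0.000
Op 4: GROUND 3: Q3=0; energy lost=27.000
Op 5: CLOSE 2-3: Q_total=14.00, C_total=8.00, V=1.75; Q2=3.50, Q3=10.50; dissipated=36.750
Final charges: Q1=7.00, Q2=3.50, Q3=10.50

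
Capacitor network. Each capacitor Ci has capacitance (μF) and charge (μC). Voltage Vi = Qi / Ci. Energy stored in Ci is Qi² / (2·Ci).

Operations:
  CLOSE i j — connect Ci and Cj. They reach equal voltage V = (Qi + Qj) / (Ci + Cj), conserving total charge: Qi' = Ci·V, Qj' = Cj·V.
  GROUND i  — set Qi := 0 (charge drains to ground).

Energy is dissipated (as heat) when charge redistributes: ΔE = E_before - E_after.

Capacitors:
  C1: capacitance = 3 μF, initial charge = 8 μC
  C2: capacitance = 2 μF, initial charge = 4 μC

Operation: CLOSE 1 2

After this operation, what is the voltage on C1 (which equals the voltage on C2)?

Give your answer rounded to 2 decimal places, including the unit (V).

Initial: C1(3μF, Q=8μC, V=2.67V), C2(2μF, Q=4μC, V=2.00V)
Op 1: CLOSE 1-2: Q_total=12.00, C_total=5.00, V=2.40; Q1=7.20, Q2=4.80; dissipated=0.267

Answer: 2.40 V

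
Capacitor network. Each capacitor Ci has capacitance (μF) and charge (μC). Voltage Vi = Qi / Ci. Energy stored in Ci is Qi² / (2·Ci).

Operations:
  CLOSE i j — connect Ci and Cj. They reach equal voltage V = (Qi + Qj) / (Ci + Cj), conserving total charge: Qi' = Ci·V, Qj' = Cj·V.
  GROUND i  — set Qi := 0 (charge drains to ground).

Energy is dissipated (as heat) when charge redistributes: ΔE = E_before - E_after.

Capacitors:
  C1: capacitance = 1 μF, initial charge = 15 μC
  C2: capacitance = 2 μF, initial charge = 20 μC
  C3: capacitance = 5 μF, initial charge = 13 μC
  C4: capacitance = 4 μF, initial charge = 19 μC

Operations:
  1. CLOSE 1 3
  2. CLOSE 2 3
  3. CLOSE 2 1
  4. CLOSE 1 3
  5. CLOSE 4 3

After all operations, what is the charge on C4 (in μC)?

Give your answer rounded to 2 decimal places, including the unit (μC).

Initial: C1(1μF, Q=15μC, V=15.00V), C2(2μF, Q=20μC, V=10.00V), C3(5μF, Q=13μC, V=2.60V), C4(4μF, Q=19μC, V=4.75V)
Op 1: CLOSE 1-3: Q_total=28.00, C_total=6.00, V=4.67; Q1=4.67, Q3=23.33; dissipated=64.067
Op 2: CLOSE 2-3: Q_total=43.33, C_total=7.00, V=6.19; Q2=12.38, Q3=30.95; dissipated=20.317
Op 3: CLOSE 2-1: Q_total=17.05, C_total=3.00, V=5.68; Q2=11.37, Q1=5.68; dissipated=0.774
Op 4: CLOSE 1-3: Q_total=36.63, C_total=6.00, V=6.11; Q1=6.11, Q3=30.53; dissipated=0.107
Op 5: CLOSE 4-3: Q_total=49.53, C_total=9.00, V=5.50; Q4=22.01, Q3=27.52; dissipated=2.042
Final charges: Q1=6.11, Q2=11.37, Q3=27.52, Q4=22.01

Answer: 22.01 μC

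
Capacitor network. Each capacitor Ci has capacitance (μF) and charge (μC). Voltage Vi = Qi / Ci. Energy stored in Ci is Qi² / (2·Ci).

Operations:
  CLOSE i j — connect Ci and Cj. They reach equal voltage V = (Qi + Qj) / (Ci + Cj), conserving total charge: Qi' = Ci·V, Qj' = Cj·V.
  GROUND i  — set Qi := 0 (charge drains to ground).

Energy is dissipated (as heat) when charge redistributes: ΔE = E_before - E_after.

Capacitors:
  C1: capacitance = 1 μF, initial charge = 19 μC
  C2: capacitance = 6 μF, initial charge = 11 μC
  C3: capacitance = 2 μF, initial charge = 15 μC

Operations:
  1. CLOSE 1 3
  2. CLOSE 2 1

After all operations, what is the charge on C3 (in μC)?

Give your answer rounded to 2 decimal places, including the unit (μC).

Initial: C1(1μF, Q=19μC, V=19.00V), C2(6μF, Q=11μC, V=1.83V), C3(2μF, Q=15μC, V=7.50V)
Op 1: CLOSE 1-3: Q_total=34.00, C_total=3.00, V=11.33; Q1=11.33, Q3=22.67; dissipated=44.083
Op 2: CLOSE 2-1: Q_total=22.33, C_total=7.00, V=3.19; Q2=19.14, Q1=3.19; dissipated=38.679
Final charges: Q1=3.19, Q2=19.14, Q3=22.67

Answer: 22.67 μC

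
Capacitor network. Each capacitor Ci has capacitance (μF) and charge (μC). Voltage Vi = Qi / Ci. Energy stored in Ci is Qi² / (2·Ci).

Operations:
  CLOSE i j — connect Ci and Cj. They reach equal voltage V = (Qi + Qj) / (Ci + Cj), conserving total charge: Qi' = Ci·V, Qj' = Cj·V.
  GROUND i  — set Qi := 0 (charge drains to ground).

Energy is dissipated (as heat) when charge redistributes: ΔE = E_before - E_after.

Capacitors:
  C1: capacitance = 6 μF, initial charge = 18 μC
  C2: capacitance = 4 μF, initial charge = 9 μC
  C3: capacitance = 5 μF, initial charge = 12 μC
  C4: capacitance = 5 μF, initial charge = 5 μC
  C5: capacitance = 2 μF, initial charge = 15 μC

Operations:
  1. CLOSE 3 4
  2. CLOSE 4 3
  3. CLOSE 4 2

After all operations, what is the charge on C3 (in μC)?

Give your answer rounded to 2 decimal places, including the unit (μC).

Initial: C1(6μF, Q=18μC, V=3.00V), C2(4μF, Q=9μC, V=2.25V), C3(5μF, Q=12μC, V=2.40V), C4(5μF, Q=5μC, V=1.00V), C5(2μF, Q=15μC, V=7.50V)
Op 1: CLOSE 3-4: Q_total=17.00, C_total=10.00, V=1.70; Q3=8.50, Q4=8.50; dissipated=2.450
Op 2: CLOSE 4-3: Q_total=17.00, C_total=10.00, V=1.70; Q4=8.50, Q3=8.50; dissipated=0.000
Op 3: CLOSE 4-2: Q_total=17.50, C_total=9.00, V=1.94; Q4=9.72, Q2=7.78; dissipated=0.336
Final charges: Q1=18.00, Q2=7.78, Q3=8.50, Q4=9.72, Q5=15.00

Answer: 8.50 μC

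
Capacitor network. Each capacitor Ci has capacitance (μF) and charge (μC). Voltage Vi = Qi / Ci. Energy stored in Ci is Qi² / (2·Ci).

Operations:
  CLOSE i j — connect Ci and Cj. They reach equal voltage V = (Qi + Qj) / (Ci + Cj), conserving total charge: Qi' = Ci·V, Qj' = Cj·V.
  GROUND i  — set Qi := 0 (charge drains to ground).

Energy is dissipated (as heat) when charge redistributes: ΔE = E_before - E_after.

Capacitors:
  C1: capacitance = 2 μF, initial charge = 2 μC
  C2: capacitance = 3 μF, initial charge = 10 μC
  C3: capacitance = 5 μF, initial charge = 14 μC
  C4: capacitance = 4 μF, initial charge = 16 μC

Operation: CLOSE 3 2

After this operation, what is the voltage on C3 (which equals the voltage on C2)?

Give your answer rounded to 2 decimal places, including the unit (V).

Initial: C1(2μF, Q=2μC, V=1.00V), C2(3μF, Q=10μC, V=3.33V), C3(5μF, Q=14μC, V=2.80V), C4(4μF, Q=16μC, V=4.00V)
Op 1: CLOSE 3-2: Q_total=24.00, C_total=8.00, V=3.00; Q3=15.00, Q2=9.00; dissipated=0.267

Answer: 3.00 V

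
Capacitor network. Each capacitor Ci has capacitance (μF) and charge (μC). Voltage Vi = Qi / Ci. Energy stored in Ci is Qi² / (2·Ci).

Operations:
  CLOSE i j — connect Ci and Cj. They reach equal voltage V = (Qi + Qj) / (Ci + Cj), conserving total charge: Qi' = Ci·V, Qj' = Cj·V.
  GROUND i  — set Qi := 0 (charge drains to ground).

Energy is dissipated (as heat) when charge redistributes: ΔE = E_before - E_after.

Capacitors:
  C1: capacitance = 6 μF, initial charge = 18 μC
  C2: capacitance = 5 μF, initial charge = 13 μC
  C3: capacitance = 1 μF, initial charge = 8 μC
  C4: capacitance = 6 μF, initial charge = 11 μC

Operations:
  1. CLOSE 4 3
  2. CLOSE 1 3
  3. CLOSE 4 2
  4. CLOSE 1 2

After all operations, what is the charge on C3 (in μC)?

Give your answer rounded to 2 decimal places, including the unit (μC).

Initial: C1(6μF, Q=18μC, V=3.00V), C2(5μF, Q=13μC, V=2.60V), C3(1μF, Q=8μC, V=8.00V), C4(6μF, Q=11μC, V=1.83V)
Op 1: CLOSE 4-3: Q_total=19.00, C_total=7.00, V=2.71; Q4=16.29, Q3=2.71; dissipated=16.298
Op 2: CLOSE 1-3: Q_total=20.71, C_total=7.00, V=2.96; Q1=17.76, Q3=2.96; dissipated=0.035
Op 3: CLOSE 4-2: Q_total=29.29, C_total=11.00, V=2.66; Q4=15.97, Q2=13.31; dissipated=0.018
Op 4: CLOSE 1-2: Q_total=31.07, C_total=11.00, V=2.82; Q1=16.95, Q2=14.12; dissipated=0.120
Final charges: Q1=16.95, Q2=14.12, Q3=2.96, Q4=15.97

Answer: 2.96 μC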